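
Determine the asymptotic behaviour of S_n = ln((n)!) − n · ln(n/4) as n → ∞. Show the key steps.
S_n ~ n · (ln 4 − 1) + O(ln n)

Stirling: ln((n)!) = n ln(n) − n + O(ln n).
  S_n = n ln(n) − n − n ln(n/4) + O(ln n)
      = n ln(n) − n ln n + n ln 4 − n + O(ln n)
      = n ln 4 − n + O(ln n)
      = n (ln 4 − 1) + O(ln n).
Numerically ln(4) − 1 ≈ 0.3863.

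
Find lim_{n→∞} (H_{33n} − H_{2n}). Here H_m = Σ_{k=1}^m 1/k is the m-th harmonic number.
lim = ln(33/2)

Euler-Maclaurin gives H_m = ln m + γ + 1/(2m) + O(1/m^2). The γ and O(1/m) terms cancel in the difference:
  H_{33n} − H_{2n} = ln(33n) − ln(2n) + O(1/n) = ln(33/2) + O(1/n).
Hence the limit is ln(33/2).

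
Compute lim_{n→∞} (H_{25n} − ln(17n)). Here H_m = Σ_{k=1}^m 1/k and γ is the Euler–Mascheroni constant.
lim = ln(25/17) + γ

By Euler-Maclaurin, H_m = ln m + γ + O(1/m). So
  H_{25n} − ln(17n) = ln(25n) + γ − ln(17n) + O(1/n)
                       = ln(25/17) + γ + O(1/n).
Hence the limit is ln(25/17) + γ.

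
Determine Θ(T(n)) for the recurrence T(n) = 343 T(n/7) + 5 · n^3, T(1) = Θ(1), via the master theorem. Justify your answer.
T(n) = Θ(n^3 log n)

log_7 343 = 3, and f(n) = 5 · n^3 = Θ(n^(log_7 343)). This is Case 2 of the master theorem: T(n) = Θ(f(n) · log n) = Θ(n^3 log n).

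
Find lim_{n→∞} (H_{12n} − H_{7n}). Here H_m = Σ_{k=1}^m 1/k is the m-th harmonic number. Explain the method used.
lim = ln(12/7)

Euler-Maclaurin gives H_m = ln m + γ + 1/(2m) + O(1/m^2). The γ and O(1/m) terms cancel in the difference:
  H_{12n} − H_{7n} = ln(12n) − ln(7n) + O(1/n) = ln(12/7) + O(1/n).
Hence the limit is ln(12/7).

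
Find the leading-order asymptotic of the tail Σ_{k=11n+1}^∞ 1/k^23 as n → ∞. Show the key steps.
Σ_{k>11n} 1/k^23 ~ 1/(22 · (11n)^22)

Compare to the integral: ∫_{11n}^∞ x^(−23) dx = [−x^(−22)/22]_{11n}^∞ = 1/((23−1)·(11n)^22). Euler-Maclaurin then gives
  Σ_{k>11n} 1/k^23 = ∫_{11n}^∞ dx/x^23 − 1/(2·(11n)^23) + O(1/(11n)^24).
(Equivalently this is ζ(23) − Σ_{k≤11n} 1/k^23.)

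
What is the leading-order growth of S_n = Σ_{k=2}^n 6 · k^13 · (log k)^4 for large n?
S_n ~ 3 · n^14 · (log n)^4 / 7

By integral comparison, S_n = ∫_1^n 6 · x^13 · (log x)^4 dx + O(n^13 · (log n)^4). For the integral, the leading term of ∫_1^n x^13 (log x)^4 dx is n^14/14 · (log n)^4 (by repeated integration by parts; each step lowers the log-exponent and produces a relatively O(1/log n) correction). Hence S_n ~ 3 · n^14 · (log n)^4 / 7.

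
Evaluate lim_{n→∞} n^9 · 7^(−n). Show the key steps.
lim = 0

Exponentials with base > 1 dominate every fixed polynomial: for any fixed c, n^c / 7^n → 0 as n → ∞ (e.g. by the ratio test, or by writing 7^n = e^(n ln 7) and noting e^(n ln 7) / n^c → ∞). Hence n^9 · 7^(−n) = n^9 / 7^n → 0.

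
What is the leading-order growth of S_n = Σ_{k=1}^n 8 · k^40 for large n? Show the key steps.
S_n ~ 8 · n^41 / 41

By integral comparison (Euler-Maclaurin), Σ_{k=1}^n 8 · k^40 = 8 · ∫_0^n x^40 dx + O(n^40) = 8 · n^41/41 + O(n^40). (Equivalently, Faulhaber's formula gives the same leading term.)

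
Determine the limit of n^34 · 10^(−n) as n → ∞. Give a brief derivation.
lim = 0

Exponentials with base > 1 dominate every fixed polynomial: for any fixed c, n^c / 10^n → 0 as n → ∞ (e.g. by the ratio test, or by writing 10^n = e^(n ln 10) and noting e^(n ln 10) / n^c → ∞). Hence n^34 · 10^(−n) = n^34 / 10^n → 0.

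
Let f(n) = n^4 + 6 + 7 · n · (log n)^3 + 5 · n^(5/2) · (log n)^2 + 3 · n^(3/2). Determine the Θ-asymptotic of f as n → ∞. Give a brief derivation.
f(n) ∈ Θ(n^4)

Compare the terms by growth order. For large n, n^a · (log n)^b dominates n^a' · (log n)^b' iff a > a', or (a = a' and b > b'). Ranking the 5 terms shows the dominant one is n^4. Hence f(n) ∈ Θ(n^4).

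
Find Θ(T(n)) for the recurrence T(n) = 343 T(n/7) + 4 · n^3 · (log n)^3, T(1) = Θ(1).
T(n) = Θ(n^3 · (log n)^4)

Here log_7 343 = 3 and f(n) = 4 · n^3 · (log n)^3 = Θ(n^(log_7 343) · (log n)^3). This is the extended Case 2 of the master theorem (f matches the critical exponent up to log factors), giving T(n) = Θ(n^(log_7 343) · (log n)^(3+1)) = Θ(n^3 · (log n)^4).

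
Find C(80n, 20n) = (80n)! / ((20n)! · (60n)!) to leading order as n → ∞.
C(80n, 20n) ~ (256/27)^(20n) · sqrt(2/(3π·20n))

Write N = 20n. Apply Stirling to each factorial:
  (4N)! ~ sqrt(2π·4N) · (4N/e)^(4N),
  N! ~ sqrt(2π N) · (N/e)^N,
  (3N)! ~ sqrt(2π·3N) · (3N/e)^(3N).
The exponential factors combine to (4N)^(4N) / (N^N · (3N)^(3N)) = 4^(4N)/3^(3N) = (4^4/3^3)^N = (256/27)^N.
The square-root prefactors combine to sqrt(2π·4N) / (sqrt(2π N)·sqrt(2π·3N)) = sqrt(4 / (2π·3·N)) = sqrt(2/(3π·20n)).
Substituting N = 20n: C(80n, 20n) ~ (256/27)^(20n) · sqrt(2/(3π·20n)).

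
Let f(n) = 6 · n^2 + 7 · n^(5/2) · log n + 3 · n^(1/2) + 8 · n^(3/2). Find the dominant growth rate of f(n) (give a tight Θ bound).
f(n) ∈ Θ(n^(5/2) · log n)

Compare the terms by growth order. For large n, n^a · (log n)^b dominates n^a' · (log n)^b' iff a > a', or (a = a' and b > b'). Ranking the 4 terms shows the dominant one is 7 · n^(5/2) · log n. Hence f(n) ∈ Θ(n^(5/2) · log n).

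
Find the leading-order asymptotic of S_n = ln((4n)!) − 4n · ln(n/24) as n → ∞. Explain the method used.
S_n ~ 4n · (ln 96 − 1) + O(ln n)

Stirling: ln((4n)!) = 4n ln(4n) − 4n + O(ln n).
  S_n = 4n ln(4n) − 4n − 4n ln(n/24) + O(ln n)
      = 4n ln(4n) − 4n ln n + 4n ln 24 − 4n + O(ln n)
      = 4n ln 4 + 4n ln 24 − 4n + O(ln n)
      = 4n (ln 96 − 1) + O(ln n).
Numerically ln(96) − 1 ≈ 3.5643.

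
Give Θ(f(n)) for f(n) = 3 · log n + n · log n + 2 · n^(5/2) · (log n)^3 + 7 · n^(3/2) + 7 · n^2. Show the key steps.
f(n) ∈ Θ(n^(5/2) · (log n)^3)

Compare the terms by growth order. For large n, n^a · (log n)^b dominates n^a' · (log n)^b' iff a > a', or (a = a' and b > b'). Ranking the 5 terms shows the dominant one is 2 · n^(5/2) · (log n)^3. Hence f(n) ∈ Θ(n^(5/2) · (log n)^3).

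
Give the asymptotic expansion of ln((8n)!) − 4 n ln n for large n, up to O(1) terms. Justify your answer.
ln((8n)!) − 4 n ln n = 4 n ln n + 8(ln 8 − 1) n + (1/2) ln(2π·8n) + O(1/n)

Stirling: ln((8n)!) = 8n ln(8n) − 8n + (1/2) ln(2π·8n) + O(1/n).
Expand 8n ln(8n) = 8n (ln n + ln 8) = 8n ln n + 8n ln 8.
Subtract 4n ln n: leading term is (8 − 4) n ln n = 4 n ln n. The next term is 8n ln 8 − 8n = 8(ln 8 − 1) n. Then the (1/2) ln(2π·8n) correction.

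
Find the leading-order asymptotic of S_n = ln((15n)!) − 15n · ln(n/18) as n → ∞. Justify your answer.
S_n ~ 15n · (ln 270 − 1) + O(ln n)

Stirling: ln((15n)!) = 15n ln(15n) − 15n + O(ln n).
  S_n = 15n ln(15n) − 15n − 15n ln(n/18) + O(ln n)
      = 15n ln(15n) − 15n ln n + 15n ln 18 − 15n + O(ln n)
      = 15n ln 15 + 15n ln 18 − 15n + O(ln n)
      = 15n (ln 270 − 1) + O(ln n).
Numerically ln(270) − 1 ≈ 4.5984.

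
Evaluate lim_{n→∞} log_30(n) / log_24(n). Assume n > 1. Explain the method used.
lim = ln(24) / ln(30) = log_30(24)

Change of base: log_30(n) = ln n / ln 30 and log_24(n) = ln n / ln 24. The ratio is (ln n / ln 30) · (ln 24 / ln n) = ln 24 / ln 30, a constant independent of n. So the limit is ln 24 / ln 30 = log_30(24).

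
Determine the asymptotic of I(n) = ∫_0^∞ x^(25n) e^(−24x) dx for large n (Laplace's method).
I(n) ~ (sqrt(2π·25n) / 24) · (25n/(24e))^(25n)

Write the integrand as exp(25n ln x − 24x) and set f(x) = 25n ln x − 24x. Then f'(x) = 25n/x − 24 = 0 at x* = 25n/24, and f''(x*) = −25n/x*^2 = −24^2/(25n). Laplace's method (interior maximum) gives
  I(n) ~ e^(f(x*)) · sqrt(2π / |f''(x*)|)
        = exp(25n ln(25n/24) − 25n) · sqrt(2π · 25n / 24^2)
        = (25n/24)^(25n) e^(−25n) · sqrt(2π·25n) / 24
        = (sqrt(2π·25n) / 24) · (25n/(24e))^(25n).
This matches Γ(25n+1)/24^(25n+1) with Stirling applied to Γ.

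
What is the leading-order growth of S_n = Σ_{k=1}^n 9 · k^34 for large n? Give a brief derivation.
S_n ~ 9 · n^35 / 35

By integral comparison (Euler-Maclaurin), Σ_{k=1}^n 9 · k^34 = 9 · ∫_0^n x^34 dx + O(n^34) = 9 · n^35/35 + O(n^34). (Equivalently, Faulhaber's formula gives the same leading term.)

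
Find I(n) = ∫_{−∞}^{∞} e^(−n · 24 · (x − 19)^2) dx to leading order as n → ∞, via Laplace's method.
I(n) = sqrt(π/(24n))

Here φ(x) = 24 · (x − 19)^2 has its unique minimum at x* = 19 with φ(x*) = 0 and φ''(x*) = 48. Laplace's method gives
  I(n) ~ e^(−n φ(x*)) · sqrt(2π / (n · φ''(x*))) = sqrt(2π / (48n)) = sqrt(π/(24n)).
This is exact: substituting u = (x − 19)·sqrt(24n) gives I(n) = (1/sqrt(24n)) ∫_{−∞}^{∞} e^(−u^2) du = sqrt(π/(24n)).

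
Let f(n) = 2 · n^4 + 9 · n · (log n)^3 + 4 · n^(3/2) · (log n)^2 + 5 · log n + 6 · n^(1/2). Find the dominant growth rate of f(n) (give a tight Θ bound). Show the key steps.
f(n) ∈ Θ(n^4)

Compare the terms by growth order. For large n, n^a · (log n)^b dominates n^a' · (log n)^b' iff a > a', or (a = a' and b > b'). Ranking the 5 terms shows the dominant one is 2 · n^4. Hence f(n) ∈ Θ(n^4).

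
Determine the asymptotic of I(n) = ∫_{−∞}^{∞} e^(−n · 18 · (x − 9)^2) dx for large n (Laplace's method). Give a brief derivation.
I(n) = sqrt(π/(18n))

Here φ(x) = 18 · (x − 9)^2 has its unique minimum at x* = 9 with φ(x*) = 0 and φ''(x*) = 36. Laplace's method gives
  I(n) ~ e^(−n φ(x*)) · sqrt(2π / (n · φ''(x*))) = sqrt(2π / (36n)) = sqrt(π/(18n)).
This is exact: substituting u = (x − 9)·sqrt(18n) gives I(n) = (1/sqrt(18n)) ∫_{−∞}^{∞} e^(−u^2) du = sqrt(π/(18n)).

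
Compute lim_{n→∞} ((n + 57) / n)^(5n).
lim = e^285

Rewrite as (1 + 57/n)^(5n). By the standard limit (1 + x/n)^n → e^x, we have (1 + 57/n)^n → e^57, and raising to the 5th power gives e^285.
More precisely, ln[(1 + 57/n)^(5n)] = 5n · ln(1 + 57/n) = 5n · (57/n + O(1/n^2)) = 285 + O(1/n) → 285.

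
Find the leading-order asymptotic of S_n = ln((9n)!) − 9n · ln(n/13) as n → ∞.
S_n ~ 9n · (ln 117 − 1) + O(ln n)

Stirling: ln((9n)!) = 9n ln(9n) − 9n + O(ln n).
  S_n = 9n ln(9n) − 9n − 9n ln(n/13) + O(ln n)
      = 9n ln(9n) − 9n ln n + 9n ln 13 − 9n + O(ln n)
      = 9n ln 9 + 9n ln 13 − 9n + O(ln n)
      = 9n (ln 117 − 1) + O(ln n).
Numerically ln(117) − 1 ≈ 3.7622.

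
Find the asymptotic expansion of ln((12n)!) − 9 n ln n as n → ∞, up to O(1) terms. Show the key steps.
ln((12n)!) − 9 n ln n = 3 n ln n + 12(ln 12 − 1) n + (1/2) ln(2π·12n) + O(1/n)

Stirling: ln((12n)!) = 12n ln(12n) − 12n + (1/2) ln(2π·12n) + O(1/n).
Expand 12n ln(12n) = 12n (ln n + ln 12) = 12n ln n + 12n ln 12.
Subtract 9n ln n: leading term is (12 − 9) n ln n = 3 n ln n. The next term is 12n ln 12 − 12n = 12(ln 12 − 1) n. Then the (1/2) ln(2π·12n) correction.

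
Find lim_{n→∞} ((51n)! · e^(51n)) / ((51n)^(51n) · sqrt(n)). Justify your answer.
lim = sqrt(2π·51)

Stirling: (51n)! ~ sqrt(2π·51n) · (51n/e)^(51n). Hence
  (51n)! · e^(51n) / (51n)^(51n) ~ sqrt(2π·51n).
Dividing by sqrt(n): sqrt(2π·51n) / sqrt(n) = sqrt(2π·51) · n^((1−1)/2), so the limit is sqrt(2π·51).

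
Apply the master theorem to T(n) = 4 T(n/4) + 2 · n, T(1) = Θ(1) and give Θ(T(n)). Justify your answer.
T(n) = Θ(n log n)

log_4 4 = 1, and f(n) = 2 · n = Θ(n^(log_4 4)). This is Case 2 of the master theorem: T(n) = Θ(f(n) · log n) = Θ(n log n).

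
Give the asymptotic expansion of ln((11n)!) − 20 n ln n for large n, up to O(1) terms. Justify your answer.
ln((11n)!) − 20 n ln n = −9 n ln n + 11(ln 11 − 1) n + (1/2) ln(2π·11n) + O(1/n)

Stirling: ln((11n)!) = 11n ln(11n) − 11n + (1/2) ln(2π·11n) + O(1/n).
Expand 11n ln(11n) = 11n (ln n + ln 11) = 11n ln n + 11n ln 11.
Subtract 20n ln n: leading term is (11 − 20) n ln n = −9 n ln n. The next term is 11n ln 11 − 11n = 11(ln 11 − 1) n. Then the (1/2) ln(2π·11n) correction.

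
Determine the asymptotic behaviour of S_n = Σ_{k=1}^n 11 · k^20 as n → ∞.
S_n ~ 11 · n^21 / 21

By integral comparison (Euler-Maclaurin), Σ_{k=1}^n 11 · k^20 = 11 · ∫_0^n x^20 dx + O(n^20) = 11 · n^21/21 + O(n^20). (Equivalently, Faulhaber's formula gives the same leading term.)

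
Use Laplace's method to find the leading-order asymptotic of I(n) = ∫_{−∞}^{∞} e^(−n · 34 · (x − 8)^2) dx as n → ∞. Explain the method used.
I(n) = sqrt(π/(34n))

Here φ(x) = 34 · (x − 8)^2 has its unique minimum at x* = 8 with φ(x*) = 0 and φ''(x*) = 68. Laplace's method gives
  I(n) ~ e^(−n φ(x*)) · sqrt(2π / (n · φ''(x*))) = sqrt(2π / (68n)) = sqrt(π/(34n)).
This is exact: substituting u = (x − 8)·sqrt(34n) gives I(n) = (1/sqrt(34n)) ∫_{−∞}^{∞} e^(−u^2) du = sqrt(π/(34n)).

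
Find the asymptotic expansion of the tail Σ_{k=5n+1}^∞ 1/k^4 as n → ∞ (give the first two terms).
Σ_{k>5n} 1/k^4 = 1/(3 · (5n)^3) − 1/(2 · (5n)^4) + O(1/(5n)^5)

Compare to the integral: ∫_{5n}^∞ x^(−4) dx = [−x^(−3)/3]_{5n}^∞ = 1/((4−1)·(5n)^3). The Euler-Maclaurin correction adds −f(5n)/2 = −1/(2·(5n)^4). Euler-Maclaurin then gives
  Σ_{k>5n} 1/k^4 = ∫_{5n}^∞ dx/x^4 − 1/(2·(5n)^4) + O(1/(5n)^5).
(Equivalently this is ζ(4) − Σ_{k≤5n} 1/k^4.)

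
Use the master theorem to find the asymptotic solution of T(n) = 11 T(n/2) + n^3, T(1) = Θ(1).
T(n) = Θ(n^(log_2 11))

Master theorem: compare f(n) = n^3 to n^(log_2 11) where log_2 11 ≈ 3.459. Since 3 < log_2 11, we have f(n) = O(n^(log_2 11 − ε)) for some ε > 0 — Case 1. Hence T(n) = Θ(n^(log_2 11)).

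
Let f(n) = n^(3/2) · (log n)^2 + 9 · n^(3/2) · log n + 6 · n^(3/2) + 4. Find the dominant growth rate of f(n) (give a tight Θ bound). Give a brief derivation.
f(n) ∈ Θ(n^(3/2) · (log n)^2)

Compare the terms by growth order. For large n, n^a · (log n)^b dominates n^a' · (log n)^b' iff a > a', or (a = a' and b > b'). Ranking the 4 terms shows the dominant one is n^(3/2) · (log n)^2. Hence f(n) ∈ Θ(n^(3/2) · (log n)^2).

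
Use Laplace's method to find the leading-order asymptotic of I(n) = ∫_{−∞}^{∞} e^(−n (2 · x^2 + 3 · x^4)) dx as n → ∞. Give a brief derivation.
I(n) ~ sqrt(π/(2n))

φ(x) = 2 · x^2 + 3 · x^4 has its unique global minimum at x* = 0 (since φ'(x) = 4x + 12x^3 = 0 only at x = 0 for real x with both coefficients positive, and φ → ∞ as |x| → ∞). At x* = 0, φ(0) = 0 and φ''(0) = 4. Laplace's method then gives
  I(n) ~ sqrt(2π / (n · φ''(0))) · e^(−n φ(0)) = sqrt(2π / (4n)) = sqrt(π/(2n)).
The 3 · x^4 term contributes only at subleading order (an O(1/n) relative correction).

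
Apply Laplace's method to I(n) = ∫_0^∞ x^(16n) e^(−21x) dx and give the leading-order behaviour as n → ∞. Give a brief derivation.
I(n) ~ (sqrt(2π·16n) / 21) · (16n/(21e))^(16n)

Write the integrand as exp(16n ln x − 21x) and set f(x) = 16n ln x − 21x. Then f'(x) = 16n/x − 21 = 0 at x* = 16n/21, and f''(x*) = −16n/x*^2 = −21^2/(16n). Laplace's method (interior maximum) gives
  I(n) ~ e^(f(x*)) · sqrt(2π / |f''(x*)|)
        = exp(16n ln(16n/21) − 16n) · sqrt(2π · 16n / 21^2)
        = (16n/21)^(16n) e^(−16n) · sqrt(2π·16n) / 21
        = (sqrt(2π·16n) / 21) · (16n/(21e))^(16n).
This matches Γ(16n+1)/21^(16n+1) with Stirling applied to Γ.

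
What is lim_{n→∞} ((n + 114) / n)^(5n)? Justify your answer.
lim = e^570

Rewrite as (1 + 114/n)^(5n). By the standard limit (1 + x/n)^n → e^x, we have (1 + 114/n)^n → e^114, and raising to the 5th power gives e^570.
More precisely, ln[(1 + 114/n)^(5n)] = 5n · ln(1 + 114/n) = 5n · (114/n + O(1/n^2)) = 570 + O(1/n) → 570.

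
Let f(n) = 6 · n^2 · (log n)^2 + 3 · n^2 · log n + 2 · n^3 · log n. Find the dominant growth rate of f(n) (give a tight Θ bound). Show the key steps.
f(n) ∈ Θ(n^3 · log n)

Compare the terms by growth order. For large n, n^a · (log n)^b dominates n^a' · (log n)^b' iff a > a', or (a = a' and b > b'). Ranking the 3 terms shows the dominant one is 2 · n^3 · log n. Hence f(n) ∈ Θ(n^3 · log n).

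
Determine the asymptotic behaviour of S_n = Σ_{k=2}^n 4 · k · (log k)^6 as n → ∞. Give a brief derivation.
S_n ~ 2 · n^2 · (log n)^6

By integral comparison, S_n = ∫_1^n 4 · x · (log x)^6 dx + O(n · (log n)^6). For the integral, the leading term of ∫_1^n x^1 (log x)^6 dx is n^2/2 · (log n)^6 (by repeated integration by parts; each step lowers the log-exponent and produces a relatively O(1/log n) correction). Hence S_n ~ 2 · n^2 · (log n)^6.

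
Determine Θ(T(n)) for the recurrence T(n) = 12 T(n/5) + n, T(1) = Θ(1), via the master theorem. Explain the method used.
T(n) = Θ(n^(log_5 12))

Master theorem: compare f(n) = n to n^(log_5 12) where log_5 12 ≈ 1.544. Since 1 < log_5 12, we have f(n) = O(n^(log_5 12 − ε)) for some ε > 0 — Case 1. Hence T(n) = Θ(n^(log_5 12)).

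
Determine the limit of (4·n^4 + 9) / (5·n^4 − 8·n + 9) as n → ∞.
lim = 4/5

For large n the leading n^4 terms dominate both numerator and denominator. Dividing top and bottom by n^4, every other term tends to 0, leaving 4/5.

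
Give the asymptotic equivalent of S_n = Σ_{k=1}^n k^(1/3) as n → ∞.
S_n ~ (3/4) · n^(4/3)

Integral comparison: Σ_{k=1}^n k^(1/3) = ∫_0^n x^(1/3) dx + O(n^(1/3)). The integral is n^(1 + 1/3) / (1 + 1/3) = n^((1+3)/3) / ((1+3)/3) = (3/4) · n^(4/3).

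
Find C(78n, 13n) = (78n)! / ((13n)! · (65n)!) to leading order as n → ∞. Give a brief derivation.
C(78n, 13n) ~ (46656/3125)^(13n) · sqrt(3/(5π·13n))

Write N = 13n. Apply Stirling to each factorial:
  (6N)! ~ sqrt(2π·6N) · (6N/e)^(6N),
  N! ~ sqrt(2π N) · (N/e)^N,
  (5N)! ~ sqrt(2π·5N) · (5N/e)^(5N).
The exponential factors combine to (6N)^(6N) / (N^N · (5N)^(5N)) = 6^(6N)/5^(5N) = (6^6/5^5)^N = (46656/3125)^N.
The square-root prefactors combine to sqrt(2π·6N) / (sqrt(2π N)·sqrt(2π·5N)) = sqrt(6 / (2π·5·N)) = sqrt(3/(5π·13n)).
Substituting N = 13n: C(78n, 13n) ~ (46656/3125)^(13n) · sqrt(3/(5π·13n)).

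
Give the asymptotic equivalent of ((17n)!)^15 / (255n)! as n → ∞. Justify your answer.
((17n)!)^15/(255n)! ~ ((2π·17n)^(14/2) / sqrt(15)) · 15^(−15·17n)  →  0

Write N = 17n. Stirling: N! ~ sqrt(2π N)(N/e)^N and (15N)! ~ sqrt(2π·15N)·(15N/e)^(15N).
  (N!)^15/(15N)! ~ (2π N)^(15/2) (N/e)^(15N) / [sqrt(2π·15N) (15N/e)^(15N)]
     = (2π N)^(15/2) / sqrt(2π·15N) · (N/(15N))^(15N)
     = (2π N)^((15−1)/2) / sqrt(15) · 15^(−15N).
Since 15^15 > 1, the factor 15^(−15N) decays exponentially, so the ratio → 0. Substituting N = 17n gives the stated form.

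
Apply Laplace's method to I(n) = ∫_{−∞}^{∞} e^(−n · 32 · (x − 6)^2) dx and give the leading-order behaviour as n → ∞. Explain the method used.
I(n) = sqrt(π/(32n))

Here φ(x) = 32 · (x − 6)^2 has its unique minimum at x* = 6 with φ(x*) = 0 and φ''(x*) = 64. Laplace's method gives
  I(n) ~ e^(−n φ(x*)) · sqrt(2π / (n · φ''(x*))) = sqrt(2π / (64n)) = sqrt(π/(32n)).
This is exact: substituting u = (x − 6)·sqrt(32n) gives I(n) = (1/sqrt(32n)) ∫_{−∞}^{∞} e^(−u^2) du = sqrt(π/(32n)).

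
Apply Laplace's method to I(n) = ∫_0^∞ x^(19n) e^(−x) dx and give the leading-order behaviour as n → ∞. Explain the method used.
I(n) ~ sqrt(2π·19n) · (19n/e)^(19n)

Write the integrand as exp(19n ln x − x) and set f(x) = 19n ln x − x. Then f'(x) = 19n/x − 1 = 0 at x* = 19n, and f''(x*) = −19n/x*^2 = −1/(19n). Laplace's method (interior maximum) gives
  I(n) ~ e^(f(x*)) · sqrt(2π / |f''(x*)|)
        = exp(19n ln(19n) − 19n) · sqrt(2π · 19n)
        = (19n)^(19n) e^(−19n) · sqrt(2π·19n)
        = sqrt(2π·19n) · (19n/e)^(19n).
This matches Γ(19n+1) with Stirling applied to Γ.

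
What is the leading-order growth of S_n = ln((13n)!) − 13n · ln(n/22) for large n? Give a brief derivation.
S_n ~ 13n · (ln 286 − 1) + O(ln n)

Stirling: ln((13n)!) = 13n ln(13n) − 13n + O(ln n).
  S_n = 13n ln(13n) − 13n − 13n ln(n/22) + O(ln n)
      = 13n ln(13n) − 13n ln n + 13n ln 22 − 13n + O(ln n)
      = 13n ln 13 + 13n ln 22 − 13n + O(ln n)
      = 13n (ln 286 − 1) + O(ln n).
Numerically ln(286) − 1 ≈ 4.6560.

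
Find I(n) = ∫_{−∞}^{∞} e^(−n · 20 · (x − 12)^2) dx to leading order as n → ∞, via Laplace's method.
I(n) = sqrt(π/(20n))

Here φ(x) = 20 · (x − 12)^2 has its unique minimum at x* = 12 with φ(x*) = 0 and φ''(x*) = 40. Laplace's method gives
  I(n) ~ e^(−n φ(x*)) · sqrt(2π / (n · φ''(x*))) = sqrt(2π / (40n)) = sqrt(π/(20n)).
This is exact: substituting u = (x − 12)·sqrt(20n) gives I(n) = (1/sqrt(20n)) ∫_{−∞}^{∞} e^(−u^2) du = sqrt(π/(20n)).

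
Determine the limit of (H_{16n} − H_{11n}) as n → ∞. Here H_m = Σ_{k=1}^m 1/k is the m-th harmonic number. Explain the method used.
lim = ln(16/11)

Euler-Maclaurin gives H_m = ln m + γ + 1/(2m) + O(1/m^2). The γ and O(1/m) terms cancel in the difference:
  H_{16n} − H_{11n} = ln(16n) − ln(11n) + O(1/n) = ln(16/11) + O(1/n).
Hence the limit is ln(16/11).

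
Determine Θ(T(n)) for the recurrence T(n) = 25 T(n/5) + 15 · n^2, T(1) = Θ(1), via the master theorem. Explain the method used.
T(n) = Θ(n^2 log n)

log_5 25 = 2, and f(n) = 15 · n^2 = Θ(n^(log_5 25)). This is Case 2 of the master theorem: T(n) = Θ(f(n) · log n) = Θ(n^2 log n).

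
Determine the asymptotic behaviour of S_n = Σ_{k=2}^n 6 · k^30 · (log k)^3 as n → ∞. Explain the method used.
S_n ~ 6 · n^31 · (log n)^3 / 31

By integral comparison, S_n = ∫_1^n 6 · x^30 · (log x)^3 dx + O(n^30 · (log n)^3). For the integral, the leading term of ∫_1^n x^30 (log x)^3 dx is n^31/31 · (log n)^3 (by repeated integration by parts; each step lowers the log-exponent and produces a relatively O(1/log n) correction). Hence S_n ~ 6 · n^31 · (log n)^3 / 31.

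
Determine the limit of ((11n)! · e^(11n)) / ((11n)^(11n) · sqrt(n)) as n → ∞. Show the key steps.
lim = sqrt(2π·11)

Stirling: (11n)! ~ sqrt(2π·11n) · (11n/e)^(11n). Hence
  (11n)! · e^(11n) / (11n)^(11n) ~ sqrt(2π·11n).
Dividing by sqrt(n): sqrt(2π·11n) / sqrt(n) = sqrt(2π·11) · n^((1−1)/2), so the limit is sqrt(2π·11).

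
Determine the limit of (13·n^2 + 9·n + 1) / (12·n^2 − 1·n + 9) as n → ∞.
lim = 13/12

For large n the leading n^2 terms dominate both numerator and denominator. Dividing top and bottom by n^2, every other term tends to 0, leaving 13/12.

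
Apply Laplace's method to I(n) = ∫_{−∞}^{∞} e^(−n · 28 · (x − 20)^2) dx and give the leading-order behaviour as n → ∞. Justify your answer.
I(n) = sqrt(π/(28n))

Here φ(x) = 28 · (x − 20)^2 has its unique minimum at x* = 20 with φ(x*) = 0 and φ''(x*) = 56. Laplace's method gives
  I(n) ~ e^(−n φ(x*)) · sqrt(2π / (n · φ''(x*))) = sqrt(2π / (56n)) = sqrt(π/(28n)).
This is exact: substituting u = (x − 20)·sqrt(28n) gives I(n) = (1/sqrt(28n)) ∫_{−∞}^{∞} e^(−u^2) du = sqrt(π/(28n)).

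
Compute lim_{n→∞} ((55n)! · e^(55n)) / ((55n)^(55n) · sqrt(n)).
lim = sqrt(2π·55)

Stirling: (55n)! ~ sqrt(2π·55n) · (55n/e)^(55n). Hence
  (55n)! · e^(55n) / (55n)^(55n) ~ sqrt(2π·55n).
Dividing by sqrt(n): sqrt(2π·55n) / sqrt(n) = sqrt(2π·55) · n^((1−1)/2), so the limit is sqrt(2π·55).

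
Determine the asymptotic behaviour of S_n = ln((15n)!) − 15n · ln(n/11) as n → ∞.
S_n ~ 15n · (ln 165 − 1) + O(ln n)

Stirling: ln((15n)!) = 15n ln(15n) − 15n + O(ln n).
  S_n = 15n ln(15n) − 15n − 15n ln(n/11) + O(ln n)
      = 15n ln(15n) − 15n ln n + 15n ln 11 − 15n + O(ln n)
      = 15n ln 15 + 15n ln 11 − 15n + O(ln n)
      = 15n (ln 165 − 1) + O(ln n).
Numerically ln(165) − 1 ≈ 4.1059.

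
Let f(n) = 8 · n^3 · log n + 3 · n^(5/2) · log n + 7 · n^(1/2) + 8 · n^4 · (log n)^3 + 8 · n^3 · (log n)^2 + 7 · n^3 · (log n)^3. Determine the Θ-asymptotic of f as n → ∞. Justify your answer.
f(n) ∈ Θ(n^4 · (log n)^3)

Compare the terms by growth order. For large n, n^a · (log n)^b dominates n^a' · (log n)^b' iff a > a', or (a = a' and b > b'). Ranking the 6 terms shows the dominant one is 8 · n^4 · (log n)^3. Hence f(n) ∈ Θ(n^4 · (log n)^3).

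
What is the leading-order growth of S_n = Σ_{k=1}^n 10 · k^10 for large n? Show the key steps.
S_n ~ 10 · n^11 / 11

By integral comparison (Euler-Maclaurin), Σ_{k=1}^n 10 · k^10 = 10 · ∫_0^n x^10 dx + O(n^10) = 10 · n^11/11 + O(n^10). (Equivalently, Faulhaber's formula gives the same leading term.)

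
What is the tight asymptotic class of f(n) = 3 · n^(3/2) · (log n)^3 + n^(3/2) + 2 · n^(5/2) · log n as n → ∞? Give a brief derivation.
f(n) ∈ Θ(n^(5/2) · log n)

Compare the terms by growth order. For large n, n^a · (log n)^b dominates n^a' · (log n)^b' iff a > a', or (a = a' and b > b'). Ranking the 3 terms shows the dominant one is 2 · n^(5/2) · log n. Hence f(n) ∈ Θ(n^(5/2) · log n).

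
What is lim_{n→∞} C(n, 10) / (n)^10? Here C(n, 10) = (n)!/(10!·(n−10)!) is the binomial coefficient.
lim = 1/10! = 1/3628800

With N = n → ∞: C(N, 10) / N^10 = [N(N−1)…(N−9)] / (10! · N^10) = (1/10!) · 1 · (1 − 1/n) · … · (1 − 9/n). Each factor → 1 as N → ∞, so the limit is 1/10! = 1/3628800.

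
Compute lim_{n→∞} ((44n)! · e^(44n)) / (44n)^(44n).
lim = ∞

Stirling: (44n)! ~ sqrt(2π·44n) · (44n/e)^(44n). Hence
  (44n)! · e^(44n) / (44n)^(44n) ~ sqrt(2π·44n) = sqrt(2π·44) · sqrt(n) → ∞.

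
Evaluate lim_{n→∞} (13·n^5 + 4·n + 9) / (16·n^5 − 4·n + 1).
lim = 13/16

For large n the leading n^5 terms dominate both numerator and denominator. Dividing top and bottom by n^5, every other term tends to 0, leaving 13/16.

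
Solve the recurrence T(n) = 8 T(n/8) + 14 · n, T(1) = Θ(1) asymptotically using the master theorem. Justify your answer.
T(n) = Θ(n log n)

log_8 8 = 1, and f(n) = 14 · n = Θ(n^(log_8 8)). This is Case 2 of the master theorem: T(n) = Θ(f(n) · log n) = Θ(n log n).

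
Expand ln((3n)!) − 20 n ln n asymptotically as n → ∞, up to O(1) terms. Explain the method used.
ln((3n)!) − 20 n ln n = −17 n ln n + 3(ln 3 − 1) n + (1/2) ln(2π·3n) + O(1/n)

Stirling: ln((3n)!) = 3n ln(3n) − 3n + (1/2) ln(2π·3n) + O(1/n).
Expand 3n ln(3n) = 3n (ln n + ln 3) = 3n ln n + 3n ln 3.
Subtract 20n ln n: leading term is (3 − 20) n ln n = −17 n ln n. The next term is 3n ln 3 − 3n = 3(ln 3 − 1) n. Then the (1/2) ln(2π·3n) correction.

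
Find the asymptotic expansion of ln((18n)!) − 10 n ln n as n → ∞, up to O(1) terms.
ln((18n)!) − 10 n ln n = 8 n ln n + 18(ln 18 − 1) n + (1/2) ln(2π·18n) + O(1/n)

Stirling: ln((18n)!) = 18n ln(18n) − 18n + (1/2) ln(2π·18n) + O(1/n).
Expand 18n ln(18n) = 18n (ln n + ln 18) = 18n ln n + 18n ln 18.
Subtract 10n ln n: leading term is (18 − 10) n ln n = 8 n ln n. The next term is 18n ln 18 − 18n = 18(ln 18 − 1) n. Then the (1/2) ln(2π·18n) correction.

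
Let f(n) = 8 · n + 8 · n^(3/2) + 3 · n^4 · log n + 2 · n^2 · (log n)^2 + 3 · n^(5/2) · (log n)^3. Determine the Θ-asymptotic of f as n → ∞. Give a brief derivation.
f(n) ∈ Θ(n^4 · log n)

Compare the terms by growth order. For large n, n^a · (log n)^b dominates n^a' · (log n)^b' iff a > a', or (a = a' and b > b'). Ranking the 5 terms shows the dominant one is 3 · n^4 · log n. Hence f(n) ∈ Θ(n^4 · log n).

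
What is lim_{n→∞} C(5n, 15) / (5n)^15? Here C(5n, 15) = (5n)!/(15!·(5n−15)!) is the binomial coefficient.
lim = 1/15! = 1/1307674368000

With N = 5n → ∞: C(N, 15) / N^15 = [N(N−1)…(N−14)] / (15! · N^15) = (1/15!) · 1 · (1 − 1/(5n)) · … · (1 − 14/(5n)). Each factor → 1 as N → ∞, so the limit is 1/15! = 1/1307674368000.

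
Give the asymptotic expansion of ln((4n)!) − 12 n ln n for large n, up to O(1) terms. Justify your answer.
ln((4n)!) − 12 n ln n = −8 n ln n + 4(ln 4 − 1) n + (1/2) ln(2π·4n) + O(1/n)

Stirling: ln((4n)!) = 4n ln(4n) − 4n + (1/2) ln(2π·4n) + O(1/n).
Expand 4n ln(4n) = 4n (ln n + ln 4) = 4n ln n + 4n ln 4.
Subtract 12n ln n: leading term is (4 − 12) n ln n = −8 n ln n. The next term is 4n ln 4 − 4n = 4(ln 4 − 1) n. Then the (1/2) ln(2π·4n) correction.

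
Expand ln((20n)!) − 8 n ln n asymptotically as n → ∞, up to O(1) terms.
ln((20n)!) − 8 n ln n = 12 n ln n + 20(ln 20 − 1) n + (1/2) ln(2π·20n) + O(1/n)

Stirling: ln((20n)!) = 20n ln(20n) − 20n + (1/2) ln(2π·20n) + O(1/n).
Expand 20n ln(20n) = 20n (ln n + ln 20) = 20n ln n + 20n ln 20.
Subtract 8n ln n: leading term is (20 − 8) n ln n = 12 n ln n. The next term is 20n ln 20 − 20n = 20(ln 20 − 1) n. Then the (1/2) ln(2π·20n) correction.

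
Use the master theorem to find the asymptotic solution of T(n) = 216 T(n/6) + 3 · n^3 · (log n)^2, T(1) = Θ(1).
T(n) = Θ(n^3 · (log n)^3)

Here log_6 216 = 3 and f(n) = 3 · n^3 · (log n)^2 = Θ(n^(log_6 216) · (log n)^2). This is the extended Case 2 of the master theorem (f matches the critical exponent up to log factors), giving T(n) = Θ(n^(log_6 216) · (log n)^(2+1)) = Θ(n^3 · (log n)^3).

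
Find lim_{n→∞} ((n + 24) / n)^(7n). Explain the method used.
lim = e^168

Rewrite as (1 + 24/n)^(7n). By the standard limit (1 + x/n)^n → e^x, we have (1 + 24/n)^n → e^24, and raising to the 7th power gives e^168.
More precisely, ln[(1 + 24/n)^(7n)] = 7n · ln(1 + 24/n) = 7n · (24/n + O(1/n^2)) = 168 + O(1/n) → 168.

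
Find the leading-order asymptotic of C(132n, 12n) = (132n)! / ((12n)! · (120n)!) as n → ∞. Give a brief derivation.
C(132n, 12n) ~ (285311670611/10000000000)^(12n) · sqrt(11/(20π·12n))

Write N = 12n. Apply Stirling to each factorial:
  (11N)! ~ sqrt(2π·11N) · (11N/e)^(11N),
  N! ~ sqrt(2π N) · (N/e)^N,
  (10N)! ~ sqrt(2π·10N) · (10N/e)^(10N).
The exponential factors combine to (11N)^(11N) / (N^N · (10N)^(10N)) = 11^(11N)/10^(10N) = (11^11/10^10)^N = (285311670611/10000000000)^N.
The square-root prefactors combine to sqrt(2π·11N) / (sqrt(2π N)·sqrt(2π·10N)) = sqrt(11 / (2π·10·N)) = sqrt(11/(20π·12n)).
Substituting N = 12n: C(132n, 12n) ~ (285311670611/10000000000)^(12n) · sqrt(11/(20π·12n)).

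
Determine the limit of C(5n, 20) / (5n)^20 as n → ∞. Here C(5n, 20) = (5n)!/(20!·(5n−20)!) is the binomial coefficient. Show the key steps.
lim = 1/20! = 1/2432902008176640000

With N = 5n → ∞: C(N, 20) / N^20 = [N(N−1)…(N−19)] / (20! · N^20) = (1/20!) · 1 · (1 − 1/(5n)) · … · (1 − 19/(5n)). Each factor → 1 as N → ∞, so the limit is 1/20! = 1/2432902008176640000.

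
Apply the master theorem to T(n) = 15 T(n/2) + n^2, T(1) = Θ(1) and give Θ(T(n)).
T(n) = Θ(n^(log_2 15))

Master theorem: compare f(n) = n^2 to n^(log_2 15) where log_2 15 ≈ 3.907. Since 2 < log_2 15, we have f(n) = O(n^(log_2 15 − ε)) for some ε > 0 — Case 1. Hence T(n) = Θ(n^(log_2 15)).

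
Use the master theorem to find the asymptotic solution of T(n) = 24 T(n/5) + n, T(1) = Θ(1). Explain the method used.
T(n) = Θ(n^(log_5 24))

Master theorem: compare f(n) = n to n^(log_5 24) where log_5 24 ≈ 1.975. Since 1 < log_5 24, we have f(n) = O(n^(log_5 24 − ε)) for some ε > 0 — Case 1. Hence T(n) = Θ(n^(log_5 24)).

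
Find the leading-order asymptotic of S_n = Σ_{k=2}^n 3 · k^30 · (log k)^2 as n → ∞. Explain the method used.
S_n ~ 3 · n^31 · (log n)^2 / 31

By integral comparison, S_n = ∫_1^n 3 · x^30 · (log x)^2 dx + O(n^30 · (log n)^2). For the integral, the leading term of ∫_1^n x^30 (log x)^2 dx is n^31/31 · (log n)^2 (by repeated integration by parts; each step lowers the log-exponent and produces a relatively O(1/log n) correction). Hence S_n ~ 3 · n^31 · (log n)^2 / 31.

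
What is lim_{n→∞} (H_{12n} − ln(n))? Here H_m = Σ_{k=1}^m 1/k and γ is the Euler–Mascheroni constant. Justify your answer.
lim = ln 12 + γ

By Euler-Maclaurin, H_m = ln m + γ + O(1/m). So
  H_{12n} − ln(n) = ln(12n) + γ − ln(n) + O(1/n)
                       = ln(12/1) + γ + O(1/n).
Hence the limit is ln(12/1) + γ.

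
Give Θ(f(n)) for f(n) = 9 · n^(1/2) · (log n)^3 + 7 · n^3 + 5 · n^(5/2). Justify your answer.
f(n) ∈ Θ(n^3)

Compare the terms by growth order. For large n, n^a · (log n)^b dominates n^a' · (log n)^b' iff a > a', or (a = a' and b > b'). Ranking the 3 terms shows the dominant one is 7 · n^3. Hence f(n) ∈ Θ(n^3).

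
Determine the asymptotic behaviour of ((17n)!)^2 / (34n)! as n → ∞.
((17n)!)^2/(34n)! ~ ((2π·17n)^(1/2) / sqrt(2)) · 2^(−2·17n)  →  0

Write N = 17n. Stirling: N! ~ sqrt(2π N)(N/e)^N and (2N)! ~ sqrt(2π·2N)·(2N/e)^(2N).
  (N!)^2/(2N)! ~ (2π N)^(2/2) (N/e)^(2N) / [sqrt(2π·2N) (2N/e)^(2N)]
     = (2π N)^(2/2) / sqrt(2π·2N) · (N/(2N))^(2N)
     = (2π N)^((2−1)/2) / sqrt(2) · 2^(−2N).
Since 2^2 > 1, the factor 2^(−2N) decays exponentially, so the ratio → 0. Substituting N = 17n gives the stated form.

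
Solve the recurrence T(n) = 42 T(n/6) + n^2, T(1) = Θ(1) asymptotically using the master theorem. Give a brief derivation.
T(n) = Θ(n^(log_6 42))

Master theorem: compare f(n) = n^2 to n^(log_6 42) where log_6 42 ≈ 2.086. Since 2 < log_6 42, we have f(n) = O(n^(log_6 42 − ε)) for some ε > 0 — Case 1. Hence T(n) = Θ(n^(log_6 42)).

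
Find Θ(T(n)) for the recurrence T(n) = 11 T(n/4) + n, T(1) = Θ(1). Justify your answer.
T(n) = Θ(n^(log_4 11))

Master theorem: compare f(n) = n to n^(log_4 11) where log_4 11 ≈ 1.730. Since 1 < log_4 11, we have f(n) = O(n^(log_4 11 − ε)) for some ε > 0 — Case 1. Hence T(n) = Θ(n^(log_4 11)).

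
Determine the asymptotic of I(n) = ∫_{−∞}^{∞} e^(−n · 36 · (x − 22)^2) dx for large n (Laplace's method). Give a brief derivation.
I(n) = sqrt(π/(36n))

Here φ(x) = 36 · (x − 22)^2 has its unique minimum at x* = 22 with φ(x*) = 0 and φ''(x*) = 72. Laplace's method gives
  I(n) ~ e^(−n φ(x*)) · sqrt(2π / (n · φ''(x*))) = sqrt(2π / (72n)) = sqrt(π/(36n)).
This is exact: substituting u = (x − 22)·sqrt(36n) gives I(n) = (1/sqrt(36n)) ∫_{−∞}^{∞} e^(−u^2) du = sqrt(π/(36n)).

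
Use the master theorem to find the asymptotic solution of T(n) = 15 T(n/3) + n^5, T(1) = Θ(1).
T(n) = Θ(n^5)

log_3 15 ≈ 2.465. f(n) = n^5 dominates n^(log_3 15) since 5 > 2.465, and the regularity condition a·f(n/b) = 15·(n/3)^5 = (15/243)·n^5 ≤ c·f(n) holds with c = 15/243 ≈ 0.0617 < 1. So this is Case 3: T(n) = Θ(f(n)) = Θ(n^5).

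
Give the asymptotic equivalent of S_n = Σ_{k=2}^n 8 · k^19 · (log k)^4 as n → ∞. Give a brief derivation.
S_n ~ 2 · n^20 · (log n)^4 / 5

By integral comparison, S_n = ∫_1^n 8 · x^19 · (log x)^4 dx + O(n^19 · (log n)^4). For the integral, the leading term of ∫_1^n x^19 (log x)^4 dx is n^20/20 · (log n)^4 (by repeated integration by parts; each step lowers the log-exponent and produces a relatively O(1/log n) correction). Hence S_n ~ 2 · n^20 · (log n)^4 / 5.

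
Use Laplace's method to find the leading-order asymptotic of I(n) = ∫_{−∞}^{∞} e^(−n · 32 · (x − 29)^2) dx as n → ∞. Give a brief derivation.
I(n) = sqrt(π/(32n))

Here φ(x) = 32 · (x − 29)^2 has its unique minimum at x* = 29 with φ(x*) = 0 and φ''(x*) = 64. Laplace's method gives
  I(n) ~ e^(−n φ(x*)) · sqrt(2π / (n · φ''(x*))) = sqrt(2π / (64n)) = sqrt(π/(32n)).
This is exact: substituting u = (x − 29)·sqrt(32n) gives I(n) = (1/sqrt(32n)) ∫_{−∞}^{∞} e^(−u^2) du = sqrt(π/(32n)).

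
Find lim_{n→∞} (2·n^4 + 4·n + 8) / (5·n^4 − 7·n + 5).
lim = 2/5

For large n the leading n^4 terms dominate both numerator and denominator. Dividing top and bottom by n^4, every other term tends to 0, leaving 2/5.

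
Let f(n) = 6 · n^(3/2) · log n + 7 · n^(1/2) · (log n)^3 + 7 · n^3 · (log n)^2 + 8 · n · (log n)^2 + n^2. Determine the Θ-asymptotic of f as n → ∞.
f(n) ∈ Θ(n^3 · (log n)^2)

Compare the terms by growth order. For large n, n^a · (log n)^b dominates n^a' · (log n)^b' iff a > a', or (a = a' and b > b'). Ranking the 5 terms shows the dominant one is 7 · n^3 · (log n)^2. Hence f(n) ∈ Θ(n^3 · (log n)^2).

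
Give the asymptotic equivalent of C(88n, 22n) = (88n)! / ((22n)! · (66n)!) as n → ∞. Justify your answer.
C(88n, 22n) ~ (256/27)^(22n) · sqrt(2/(3π·22n))

Write N = 22n. Apply Stirling to each factorial:
  (4N)! ~ sqrt(2π·4N) · (4N/e)^(4N),
  N! ~ sqrt(2π N) · (N/e)^N,
  (3N)! ~ sqrt(2π·3N) · (3N/e)^(3N).
The exponential factors combine to (4N)^(4N) / (N^N · (3N)^(3N)) = 4^(4N)/3^(3N) = (4^4/3^3)^N = (256/27)^N.
The square-root prefactors combine to sqrt(2π·4N) / (sqrt(2π N)·sqrt(2π·3N)) = sqrt(4 / (2π·3·N)) = sqrt(2/(3π·22n)).
Substituting N = 22n: C(88n, 22n) ~ (256/27)^(22n) · sqrt(2/(3π·22n)).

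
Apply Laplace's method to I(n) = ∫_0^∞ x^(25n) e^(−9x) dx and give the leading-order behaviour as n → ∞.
I(n) ~ (sqrt(2π·25n) / 9) · (25n/(9e))^(25n)

Write the integrand as exp(25n ln x − 9x) and set f(x) = 25n ln x − 9x. Then f'(x) = 25n/x − 9 = 0 at x* = 25n/9, and f''(x*) = −25n/x*^2 = −9^2/(25n). Laplace's method (interior maximum) gives
  I(n) ~ e^(f(x*)) · sqrt(2π / |f''(x*)|)
        = exp(25n ln(25n/9) − 25n) · sqrt(2π · 25n / 9^2)
        = (25n/9)^(25n) e^(−25n) · sqrt(2π·25n) / 9
        = (sqrt(2π·25n) / 9) · (25n/(9e))^(25n).
This matches Γ(25n+1)/9^(25n+1) with Stirling applied to Γ.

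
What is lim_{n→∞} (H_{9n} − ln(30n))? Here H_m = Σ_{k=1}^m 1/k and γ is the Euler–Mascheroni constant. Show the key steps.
lim = ln(3/10) + γ

By Euler-Maclaurin, H_m = ln m + γ + O(1/m). So
  H_{9n} − ln(30n) = ln(9n) + γ − ln(30n) + O(1/n)
                       = ln(9/30) + γ + O(1/n).
Hence the limit is ln(9/30) + γ (= ln(3/10)).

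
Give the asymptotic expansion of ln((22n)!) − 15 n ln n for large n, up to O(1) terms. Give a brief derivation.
ln((22n)!) − 15 n ln n = 7 n ln n + 22(ln 22 − 1) n + (1/2) ln(2π·22n) + O(1/n)

Stirling: ln((22n)!) = 22n ln(22n) − 22n + (1/2) ln(2π·22n) + O(1/n).
Expand 22n ln(22n) = 22n (ln n + ln 22) = 22n ln n + 22n ln 22.
Subtract 15n ln n: leading term is (22 − 15) n ln n = 7 n ln n. The next term is 22n ln 22 − 22n = 22(ln 22 − 1) n. Then the (1/2) ln(2π·22n) correction.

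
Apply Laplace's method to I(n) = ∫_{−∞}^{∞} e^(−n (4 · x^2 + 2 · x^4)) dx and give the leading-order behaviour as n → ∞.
I(n) ~ sqrt(π/(4n))

φ(x) = 4 · x^2 + 2 · x^4 has its unique global minimum at x* = 0 (since φ'(x) = 8x + 8x^3 = 0 only at x = 0 for real x with both coefficients positive, and φ → ∞ as |x| → ∞). At x* = 0, φ(0) = 0 and φ''(0) = 8. Laplace's method then gives
  I(n) ~ sqrt(2π / (n · φ''(0))) · e^(−n φ(0)) = sqrt(2π / (8n)) = sqrt(π/(4n)).
The 2 · x^4 term contributes only at subleading order (an O(1/n) relative correction).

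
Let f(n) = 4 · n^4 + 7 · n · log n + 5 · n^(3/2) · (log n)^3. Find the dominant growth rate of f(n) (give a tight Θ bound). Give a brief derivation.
f(n) ∈ Θ(n^4)

Compare the terms by growth order. For large n, n^a · (log n)^b dominates n^a' · (log n)^b' iff a > a', or (a = a' and b > b'). Ranking the 3 terms shows the dominant one is 4 · n^4. Hence f(n) ∈ Θ(n^4).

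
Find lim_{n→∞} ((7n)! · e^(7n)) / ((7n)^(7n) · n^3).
lim = 0

Stirling: (7n)! ~ sqrt(2π·7n) · (7n/e)^(7n). Hence
  (7n)! · e^(7n) / (7n)^(7n) ~ sqrt(2π·7n).
Dividing by n^3: sqrt(2π·7n) / n^3 = sqrt(2π·7) · n^((1−6)/2), so the expression behaves like sqrt(2π·7) · n^((1−6)/2) → 0.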